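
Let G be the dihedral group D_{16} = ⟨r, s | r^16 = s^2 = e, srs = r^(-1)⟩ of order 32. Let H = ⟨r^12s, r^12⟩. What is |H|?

8

|⟨r^12s⟩| = 2 and |⟨r^12⟩| = 4, so |H| is a multiple of lcm(2, 4) = 4 and divides |G| = 32.
Closing under the operation: H = {e, r^4, r^8, r^12, s, r^4s, r^8s, r^12s}, so |H| = 8.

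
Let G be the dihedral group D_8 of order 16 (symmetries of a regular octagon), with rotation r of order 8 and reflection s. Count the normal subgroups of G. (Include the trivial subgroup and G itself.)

G has 19 subgroups. Checking conjugation-invariance by order — order 1: 1/1 normal; order 2: 1/9 normal; order 4: 1/5 normal; order 8: 3/3 normal; order 16: 1/1 normal.
Total normal subgroups: 7.

7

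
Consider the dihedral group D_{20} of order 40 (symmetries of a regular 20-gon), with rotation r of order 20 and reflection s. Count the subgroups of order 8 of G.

5

|G| = 40 and 8 | 40, so subgroups of order 8 are possible by Lagrange.
The subgroups of order 8 are: {e, r^5, r^10, r^15, s, r^5s, r^10s, r^15s}; {e, r^5, r^10, r^15, rs, r^6s, r^11s, r^16s}; {e, r^5, r^10, r^15, r^2s, r^7s, r^12s, r^17s}; {e, r^5, r^10, r^15, r^3s, r^8s, r^13s, r^18s}; … (5 in all).
So G has 5 subgroups of order 8.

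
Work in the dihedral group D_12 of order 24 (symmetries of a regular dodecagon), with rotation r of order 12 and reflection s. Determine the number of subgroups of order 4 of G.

7

|G| = 24 and 4 | 24, so subgroups of order 4 are possible by Lagrange.
The subgroups of order 4 are: {e, r^6, r^4s, r^10s}; {e, r^6, r^5s, r^11s}; {e, r^6, r^2s, r^8s}; {e, r^3, r^6, r^9}; … (7 in all).
So G has 7 subgroups of order 4.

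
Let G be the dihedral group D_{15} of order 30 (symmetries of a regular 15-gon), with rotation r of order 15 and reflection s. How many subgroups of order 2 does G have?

|G| = 30 and 2 | 30, so subgroups of order 2 are possible by Lagrange.
The subgroups of order 2 are: {e, r^10s}; {e, r^11s}; {e, r^12s}; {e, r^13s}; … (15 in all).
So G has 15 subgroups of order 2.

15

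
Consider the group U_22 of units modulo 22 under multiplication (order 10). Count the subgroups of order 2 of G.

|G| = 10 and 2 | 10, so subgroups of order 2 are possible by Lagrange.
The subgroups of order 2 are: {1, 21}.
So G has 1 subgroup of order 2.

1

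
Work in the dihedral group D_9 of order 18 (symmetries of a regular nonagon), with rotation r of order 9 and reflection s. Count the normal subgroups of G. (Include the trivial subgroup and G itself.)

G has 16 subgroups. Checking conjugation-invariance by order — order 1: 1/1 normal; order 2: 0/9 normal; order 3: 1/1 normal; order 6: 0/3 normal; order 9: 1/1 normal; order 18: 1/1 normal.
Total normal subgroups: 4.

4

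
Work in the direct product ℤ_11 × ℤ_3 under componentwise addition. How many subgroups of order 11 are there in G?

|G| = 33 and 11 | 33, so subgroups of order 11 are possible by Lagrange.
The subgroups of order 11 are: {(0,0), (1,0), (2,0), (3,0), (4,0), (5,0), (6,0), (7,0), (8,0), (9,0), (10,0)}.
So G has 1 subgroup of order 11.

1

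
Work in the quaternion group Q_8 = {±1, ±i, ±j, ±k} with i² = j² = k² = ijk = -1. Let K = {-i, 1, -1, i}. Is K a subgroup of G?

|K| = 4 divides |G| = 8, consistent with Lagrange.
K contains the identity, every element's inverse is in K, and K is closed under ·: it is a subgroup.
In fact K = ⟨-i⟩.

Yes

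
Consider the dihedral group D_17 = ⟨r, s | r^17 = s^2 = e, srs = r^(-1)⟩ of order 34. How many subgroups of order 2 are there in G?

17

|G| = 34 and 2 | 34, so subgroups of order 2 are possible by Lagrange.
The subgroups of order 2 are: {e, r^10s}; {e, r^11s}; {e, r^12s}; {e, r^13s}; … (17 in all).
So G has 17 subgroups of order 2.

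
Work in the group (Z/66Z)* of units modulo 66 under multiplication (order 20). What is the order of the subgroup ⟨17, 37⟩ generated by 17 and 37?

10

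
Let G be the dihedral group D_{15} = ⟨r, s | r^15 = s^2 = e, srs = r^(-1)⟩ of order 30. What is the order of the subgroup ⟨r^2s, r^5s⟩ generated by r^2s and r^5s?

|⟨r^2s⟩| = 2 and |⟨r^5s⟩| = 2, so |H| is a multiple of lcm(2, 2) = 2 and divides |G| = 30.
Closing under the operation: H = {e, r^3, r^6, r^9, r^12, r^2s, r^5s, r^8s, r^11s, r^14s}, so |H| = 10.

10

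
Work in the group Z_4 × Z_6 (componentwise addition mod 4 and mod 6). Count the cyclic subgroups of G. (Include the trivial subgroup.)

12

Group the elements of G by the cyclic subgroup they generate; each cyclic subgroup of order d accounts for φ(d) elements.
Cyclic subgroups by order — order 1: 1; order 2: 3; order 3: 1; order 4: 2; order 6: 3; order 12: 2.
Total: 12.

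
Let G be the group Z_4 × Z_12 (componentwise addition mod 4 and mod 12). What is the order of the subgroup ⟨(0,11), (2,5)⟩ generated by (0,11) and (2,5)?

24

|⟨(0,11)⟩| = 12 and |⟨(2,5)⟩| = 12, so |H| is a multiple of lcm(12, 12) = 12 and divides |G| = 48.
Closing under the operation: H = {(0,0), (0,1), (0,2), (0,3), (0,4), (0,5), (0,6), (0,7), (0,8), (0,9), (0,10), (0,11), (2,0), (2,1), (2,2), (2,3), (2,4), (2,5), (2,6), (2,7), (2,8), (2,9), (2,10), (2,11)}, so |H| = 24.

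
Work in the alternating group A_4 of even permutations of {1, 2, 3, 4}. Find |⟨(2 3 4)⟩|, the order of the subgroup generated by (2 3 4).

3

Computing powers of (2 3 4): the smallest k with ((2 3 4))^k = e is k = 3.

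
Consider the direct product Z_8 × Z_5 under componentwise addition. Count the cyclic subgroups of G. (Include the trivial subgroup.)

Group the elements of G by the cyclic subgroup they generate; each cyclic subgroup of order d accounts for φ(d) elements.
Cyclic subgroups by order — order 1: 1; order 2: 1; order 4: 1; order 5: 1; order 8: 1; order 10: 1; order 20: 1; order 40: 1.
Total: 8.

8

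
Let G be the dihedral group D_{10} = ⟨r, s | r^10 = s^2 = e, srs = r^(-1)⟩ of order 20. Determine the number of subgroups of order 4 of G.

|G| = 20 and 4 | 20, so subgroups of order 4 are possible by Lagrange.
The subgroups of order 4 are: {e, r^5, r^2s, r^7s}; {e, r^5, r^3s, r^8s}; {e, r^5, r^4s, r^9s}; {e, r^5, s, r^5s}; … (5 in all).
So G has 5 subgroups of order 4.

5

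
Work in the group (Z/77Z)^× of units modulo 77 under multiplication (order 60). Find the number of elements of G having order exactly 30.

Enumerating element orders in G gives 24 elements of order 30.

24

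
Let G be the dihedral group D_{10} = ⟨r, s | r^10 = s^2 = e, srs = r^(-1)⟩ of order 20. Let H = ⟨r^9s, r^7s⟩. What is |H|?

10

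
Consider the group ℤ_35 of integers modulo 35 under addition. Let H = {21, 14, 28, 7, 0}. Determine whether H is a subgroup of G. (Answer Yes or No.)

|H| = 5 divides |G| = 35, consistent with Lagrange.
H contains the identity, every element's inverse is in H, and H is closed under +: it is a subgroup.
In fact H = ⟨21⟩.

Yes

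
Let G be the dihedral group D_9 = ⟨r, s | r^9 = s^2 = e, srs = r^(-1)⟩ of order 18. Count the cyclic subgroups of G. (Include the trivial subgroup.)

A cyclic subgroup of order d is generated by each of its φ(d) elements of order d, so the cyclic subgroups of order d number (#elements of order d)/φ(d).
Cyclic subgroups by order — order 1: 1; order 2: 9; order 3: 1; order 9: 1.
Total: 12.

12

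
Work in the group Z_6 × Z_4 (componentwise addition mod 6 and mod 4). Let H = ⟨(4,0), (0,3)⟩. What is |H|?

|⟨(4,0)⟩| = 3 and |⟨(0,3)⟩| = 4, so |H| is a multiple of lcm(3, 4) = 12 and divides |G| = 24.
Closing under the operation: H = {(0,0), (0,1), (0,2), (0,3), (2,0), (2,1), (2,2), (2,3), (4,0), (4,1), (4,2), (4,3)}, so |H| = 12.

12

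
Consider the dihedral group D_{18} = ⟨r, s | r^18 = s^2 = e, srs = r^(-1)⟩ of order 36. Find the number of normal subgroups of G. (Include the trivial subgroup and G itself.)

G has 45 subgroups. Checking conjugation-invariance by order — order 1: 1/1 normal; order 2: 1/19 normal; order 3: 1/1 normal; order 4: 0/9 normal; order 6: 1/7 normal; order 9: 1/1 normal; order 12: 0/3 normal; order 18: 3/3 normal; order 36: 1/1 normal.
Total normal subgroups: 9.

9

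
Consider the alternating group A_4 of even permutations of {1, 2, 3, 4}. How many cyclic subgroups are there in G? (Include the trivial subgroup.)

Each element a generates a cyclic subgroup ⟨a⟩; distinct elements may generate the same one (a cyclic group of order d has φ(d) generators).
Cyclic subgroups by order — order 1: 1; order 2: 3; order 3: 4.
Total: 8.

8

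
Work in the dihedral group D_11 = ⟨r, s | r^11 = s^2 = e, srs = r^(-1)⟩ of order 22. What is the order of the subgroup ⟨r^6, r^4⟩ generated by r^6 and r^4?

11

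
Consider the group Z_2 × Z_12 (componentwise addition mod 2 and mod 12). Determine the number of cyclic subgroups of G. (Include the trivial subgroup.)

A cyclic subgroup of order d is generated by each of its φ(d) elements of order d, so the cyclic subgroups of order d number (#elements of order d)/φ(d).
Cyclic subgroups by order — order 1: 1; order 2: 3; order 3: 1; order 4: 2; order 6: 3; order 12: 2.
Total: 12.

12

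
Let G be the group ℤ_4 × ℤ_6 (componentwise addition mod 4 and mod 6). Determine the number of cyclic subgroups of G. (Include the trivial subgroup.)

Each element a generates a cyclic subgroup ⟨a⟩; distinct elements may generate the same one (a cyclic group of order d has φ(d) generators).
Cyclic subgroups by order — order 1: 1; order 2: 3; order 3: 1; order 4: 2; order 6: 3; order 12: 2.
Total: 12.

12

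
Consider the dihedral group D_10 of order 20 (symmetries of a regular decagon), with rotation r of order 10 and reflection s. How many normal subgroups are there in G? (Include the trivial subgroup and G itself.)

G has 22 subgroups. Checking conjugation-invariance by order — order 1: 1/1 normal; order 2: 1/11 normal; order 4: 0/5 normal; order 5: 1/1 normal; order 10: 3/3 normal; order 20: 1/1 normal.
Total normal subgroups: 7.

7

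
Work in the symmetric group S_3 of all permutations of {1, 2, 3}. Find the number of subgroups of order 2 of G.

3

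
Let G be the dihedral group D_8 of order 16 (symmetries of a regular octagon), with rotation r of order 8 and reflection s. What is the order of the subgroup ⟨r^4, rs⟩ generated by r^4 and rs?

4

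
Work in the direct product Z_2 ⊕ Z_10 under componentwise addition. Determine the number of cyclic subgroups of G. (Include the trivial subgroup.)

8

Each element a generates a cyclic subgroup ⟨a⟩; distinct elements may generate the same one (a cyclic group of order d has φ(d) generators).
Cyclic subgroups by order — order 1: 1; order 2: 3; order 5: 1; order 10: 3.
Total: 8.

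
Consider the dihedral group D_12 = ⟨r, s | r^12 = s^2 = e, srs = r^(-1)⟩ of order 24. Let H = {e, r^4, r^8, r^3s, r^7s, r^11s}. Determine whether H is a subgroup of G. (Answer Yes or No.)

|H| = 6 divides |G| = 24, consistent with Lagrange.
H contains the identity, every element's inverse is in H, and H is closed under ·: it is a subgroup.

Yes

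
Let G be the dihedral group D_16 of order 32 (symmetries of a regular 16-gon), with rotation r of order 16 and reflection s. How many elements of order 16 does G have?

8

The elements of order 16 are: r, r^3, r^5, r^7, r^9, r^11, r^13, r^15.
That's 8.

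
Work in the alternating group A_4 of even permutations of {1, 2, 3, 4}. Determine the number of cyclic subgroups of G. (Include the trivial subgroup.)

8

A cyclic subgroup of order d is generated by each of its φ(d) elements of order d, so the cyclic subgroups of order d number (#elements of order d)/φ(d).
Cyclic subgroups by order — order 1: 1; order 2: 3; order 3: 4.
Total: 8.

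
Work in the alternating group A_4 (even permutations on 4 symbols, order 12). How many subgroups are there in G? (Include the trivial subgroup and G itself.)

10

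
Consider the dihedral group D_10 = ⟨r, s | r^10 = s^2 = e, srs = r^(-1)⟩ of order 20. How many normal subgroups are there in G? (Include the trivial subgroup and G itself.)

7

G has 22 subgroups. Checking conjugation-invariance by order — order 1: 1/1 normal; order 2: 1/11 normal; order 4: 0/5 normal; order 5: 1/1 normal; order 10: 3/3 normal; order 20: 1/1 normal.
Total normal subgroups: 7.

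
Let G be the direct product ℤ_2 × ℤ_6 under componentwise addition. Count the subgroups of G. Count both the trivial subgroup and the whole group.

10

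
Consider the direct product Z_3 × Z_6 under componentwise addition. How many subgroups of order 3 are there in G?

4

|G| = 18 and 3 | 18, so subgroups of order 3 are possible by Lagrange.
The subgroups of order 3 are: {(0,0), (0,2), (0,4)}; {(0,0), (1,0), (2,0)}; {(0,0), (1,2), (2,4)}; {(0,0), (1,4), (2,2)}.
So G has 4 subgroups of order 3.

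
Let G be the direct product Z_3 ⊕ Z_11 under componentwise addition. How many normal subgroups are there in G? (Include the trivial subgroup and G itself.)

G is abelian, so every subgroup is normal.
G has 4 subgroups in total, hence 4 normal subgroups.

4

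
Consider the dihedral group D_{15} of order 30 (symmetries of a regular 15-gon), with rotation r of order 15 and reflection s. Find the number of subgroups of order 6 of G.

5

|G| = 30 and 6 | 30, so subgroups of order 6 are possible by Lagrange.
The subgroups of order 6 are: {e, r^5, r^10, s, r^5s, r^10s}; {e, r^5, r^10, rs, r^6s, r^11s}; {e, r^5, r^10, r^2s, r^7s, r^12s}; {e, r^5, r^10, r^3s, r^8s, r^13s}; … (5 in all).
So G has 5 subgroups of order 6.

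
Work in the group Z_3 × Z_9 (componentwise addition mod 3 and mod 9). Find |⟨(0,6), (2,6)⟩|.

9

|⟨(0,6)⟩| = 3 and |⟨(2,6)⟩| = 3, so |H| is a multiple of lcm(3, 3) = 3 and divides |G| = 27.
Closing under the operation: H = {(0,0), (0,3), (0,6), (1,0), (1,3), (1,6), (2,0), (2,3), (2,6)}, so |H| = 9.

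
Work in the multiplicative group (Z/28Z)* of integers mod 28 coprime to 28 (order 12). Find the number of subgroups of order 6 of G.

3

|G| = 12 and 6 | 12, so subgroups of order 6 are possible by Lagrange.
The subgroups of order 6 are: {1, 9, 11, 15, 23, 25}; {1, 5, 9, 13, 17, 25}; {1, 3, 9, 19, 25, 27}.
So G has 3 subgroups of order 6.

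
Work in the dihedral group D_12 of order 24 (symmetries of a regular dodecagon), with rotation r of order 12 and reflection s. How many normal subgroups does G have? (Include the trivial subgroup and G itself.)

9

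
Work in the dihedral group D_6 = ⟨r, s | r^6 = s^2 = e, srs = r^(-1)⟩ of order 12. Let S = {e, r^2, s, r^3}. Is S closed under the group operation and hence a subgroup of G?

No

r^2 ∈ S but its inverse r^4 ∉ S, so S is not a subgroup.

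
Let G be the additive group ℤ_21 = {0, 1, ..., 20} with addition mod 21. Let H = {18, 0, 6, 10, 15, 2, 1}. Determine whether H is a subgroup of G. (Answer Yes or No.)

1 ∈ H but its inverse 20 ∉ H, so H is not a subgroup.

No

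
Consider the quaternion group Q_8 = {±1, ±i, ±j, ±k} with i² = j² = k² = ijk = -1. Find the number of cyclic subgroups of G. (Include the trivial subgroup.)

Group the elements of G by the cyclic subgroup they generate; each cyclic subgroup of order d accounts for φ(d) elements.
Cyclic subgroups by order — order 1: 1; order 2: 1; order 4: 3.
Total: 5.

5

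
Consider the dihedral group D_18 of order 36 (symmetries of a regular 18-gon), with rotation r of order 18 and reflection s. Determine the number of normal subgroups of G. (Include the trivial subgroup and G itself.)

G has 45 subgroups. Checking conjugation-invariance by order — order 1: 1/1 normal; order 2: 1/19 normal; order 3: 1/1 normal; order 4: 0/9 normal; order 6: 1/7 normal; order 9: 1/1 normal; order 12: 0/3 normal; order 18: 3/3 normal; order 36: 1/1 normal.
Total normal subgroups: 9.

9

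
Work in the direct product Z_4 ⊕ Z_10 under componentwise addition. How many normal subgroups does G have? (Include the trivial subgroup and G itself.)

16

G is abelian, so every subgroup is normal.
G has 16 subgroups in total, hence 16 normal subgroups.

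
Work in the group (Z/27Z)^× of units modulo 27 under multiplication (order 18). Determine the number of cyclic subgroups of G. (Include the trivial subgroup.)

A cyclic subgroup of order d is generated by each of its φ(d) elements of order d, so the cyclic subgroups of order d number (#elements of order d)/φ(d).
Cyclic subgroups by order — order 1: 1; order 2: 1; order 3: 1; order 6: 1; order 9: 1; order 18: 1.
Total: 6.

6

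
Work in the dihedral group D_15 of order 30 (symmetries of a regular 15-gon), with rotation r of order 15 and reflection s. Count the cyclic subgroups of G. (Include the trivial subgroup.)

19

Group the elements of G by the cyclic subgroup they generate; each cyclic subgroup of order d accounts for φ(d) elements.
Cyclic subgroups by order — order 1: 1; order 2: 15; order 3: 1; order 5: 1; order 15: 1.
Total: 19.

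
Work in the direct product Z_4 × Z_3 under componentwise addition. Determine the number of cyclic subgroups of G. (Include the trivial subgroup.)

6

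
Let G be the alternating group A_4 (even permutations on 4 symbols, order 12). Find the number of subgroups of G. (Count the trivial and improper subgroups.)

|G| = 12, so by Lagrange every subgroup order divides 12. Divisors: 1, 2, 3, 4, 6, 12.
Subgroups by order — order 1: 1; order 2: 3; order 3: 4; order 4: 1; order 6: 0; order 12: 1.
Total: 1 + 3 + 4 + 1 + 0 + 1 = 10.

10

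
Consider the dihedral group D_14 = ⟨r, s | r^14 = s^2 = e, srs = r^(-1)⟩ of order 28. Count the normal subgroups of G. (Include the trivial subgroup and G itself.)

G has 28 subgroups. Checking conjugation-invariance by order — order 1: 1/1 normal; order 2: 1/15 normal; order 4: 0/7 normal; order 7: 1/1 normal; order 14: 3/3 normal; order 28: 1/1 normal.
Total normal subgroups: 7.

7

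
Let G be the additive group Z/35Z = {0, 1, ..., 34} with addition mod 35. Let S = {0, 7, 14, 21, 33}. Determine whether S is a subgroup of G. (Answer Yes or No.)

No

33 ∈ S but its inverse 2 ∉ S, so S is not a subgroup.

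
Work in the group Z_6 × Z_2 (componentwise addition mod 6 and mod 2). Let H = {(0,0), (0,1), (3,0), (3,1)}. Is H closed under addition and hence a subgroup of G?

Yes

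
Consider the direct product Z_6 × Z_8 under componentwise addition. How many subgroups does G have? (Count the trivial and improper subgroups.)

|G| = 48, so by Lagrange every subgroup order divides 48. Divisors: 1, 2, 3, 4, 6, 8, 12, 16, 24, 48.
Subgroups by order — order 1: 1; order 2: 3; order 3: 1; order 4: 3; order 6: 3; order 8: 3; order 12: 3; order 16: 1; order 24: 3; order 48: 1.
Total: 1 + 3 + 1 + 3 + 3 + 3 + 3 + 1 + 3 + 1 = 22.

22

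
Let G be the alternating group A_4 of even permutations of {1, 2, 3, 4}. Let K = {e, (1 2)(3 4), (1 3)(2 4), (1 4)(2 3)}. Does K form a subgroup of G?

Yes

|K| = 4 divides |G| = 12, consistent with Lagrange.
K contains the identity, every element's inverse is in K, and K is closed under ∘: it is a subgroup.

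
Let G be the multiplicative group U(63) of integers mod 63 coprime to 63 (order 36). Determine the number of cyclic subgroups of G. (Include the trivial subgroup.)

A cyclic subgroup of order d is generated by each of its φ(d) elements of order d, so the cyclic subgroups of order d number (#elements of order d)/φ(d).
Cyclic subgroups by order — order 1: 1; order 2: 3; order 3: 4; order 6: 12.
Total: 20.

20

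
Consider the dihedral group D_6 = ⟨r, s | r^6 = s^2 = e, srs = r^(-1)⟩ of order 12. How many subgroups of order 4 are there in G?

|G| = 12 and 4 | 12, so subgroups of order 4 are possible by Lagrange.
The subgroups of order 4 are: {e, r^3, r^2s, r^5s}; {e, r^3, s, r^3s}; {e, r^3, rs, r^4s}.
So G has 3 subgroups of order 4.

3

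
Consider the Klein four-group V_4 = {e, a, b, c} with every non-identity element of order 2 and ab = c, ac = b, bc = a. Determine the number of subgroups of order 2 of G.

|G| = 4 and 2 | 4, so subgroups of order 2 are possible by Lagrange.
The subgroups of order 2 are: {e, a}; {e, b}; {e, c}.
So G has 3 subgroups of order 2.

3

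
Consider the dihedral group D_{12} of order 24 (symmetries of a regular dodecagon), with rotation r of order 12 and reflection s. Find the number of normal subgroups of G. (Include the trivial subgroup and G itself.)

9

G has 34 subgroups. Checking conjugation-invariance by order — order 1: 1/1 normal; order 2: 1/13 normal; order 3: 1/1 normal; order 4: 1/7 normal; order 6: 1/5 normal; order 8: 0/3 normal; order 12: 3/3 normal; order 24: 1/1 normal.
Total normal subgroups: 9.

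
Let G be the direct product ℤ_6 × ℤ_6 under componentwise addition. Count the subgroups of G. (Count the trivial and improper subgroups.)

30

|G| = 36, so by Lagrange every subgroup order divides 36. Divisors: 1, 2, 3, 4, 6, 9, 12, 18, 36.
Subgroups by order — order 1: 1; order 2: 3; order 3: 4; order 4: 1; order 6: 12; order 9: 1; order 12: 4; order 18: 3; order 36: 1.
Total: 1 + 3 + 4 + 1 + 12 + 1 + 4 + 3 + 1 = 30.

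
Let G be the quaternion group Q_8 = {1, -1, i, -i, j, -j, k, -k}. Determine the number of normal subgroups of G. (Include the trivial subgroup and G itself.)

G has 6 subgroups. Checking conjugation-invariance by order — order 1: 1/1 normal; order 2: 1/1 normal; order 4: 3/3 normal; order 8: 1/1 normal.
Total normal subgroups: 6.

6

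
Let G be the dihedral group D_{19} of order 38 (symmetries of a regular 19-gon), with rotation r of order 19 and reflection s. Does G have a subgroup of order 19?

19 | 38. A subgroup of order 19 is {e, r, r^2, r^3, r^4, r^5, r^6, r^7, r^8, r^9, r^10, r^11, r^12, r^13, r^14, r^15, r^16, r^17, r^18}.

Yes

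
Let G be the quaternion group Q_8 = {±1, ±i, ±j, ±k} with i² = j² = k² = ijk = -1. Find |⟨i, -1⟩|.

4

|⟨i⟩| = 4 and |⟨-1⟩| = 2, so |H| is a multiple of lcm(4, 2) = 4 and divides |G| = 8.
Closing under the operation: H = {1, -1, i, -i}, so |H| = 4.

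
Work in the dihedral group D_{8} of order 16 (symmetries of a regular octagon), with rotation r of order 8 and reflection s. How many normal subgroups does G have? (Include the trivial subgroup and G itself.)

G has 19 subgroups. Checking conjugation-invariance by order — order 1: 1/1 normal; order 2: 1/9 normal; order 4: 1/5 normal; order 8: 3/3 normal; order 16: 1/1 normal.
Total normal subgroups: 7.

7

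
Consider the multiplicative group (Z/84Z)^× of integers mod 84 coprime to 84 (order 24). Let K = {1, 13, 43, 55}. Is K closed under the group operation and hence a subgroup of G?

|K| = 4 divides |G| = 24, consistent with Lagrange.
K contains the identity, every element's inverse is in K, and K is closed under ·: it is a subgroup.

Yes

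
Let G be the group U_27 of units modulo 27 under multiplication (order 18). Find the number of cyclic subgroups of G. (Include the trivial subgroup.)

A cyclic subgroup of order d is generated by each of its φ(d) elements of order d, so the cyclic subgroups of order d number (#elements of order d)/φ(d).
Cyclic subgroups by order — order 1: 1; order 2: 1; order 3: 1; order 6: 1; order 9: 1; order 18: 1.
Total: 6.

6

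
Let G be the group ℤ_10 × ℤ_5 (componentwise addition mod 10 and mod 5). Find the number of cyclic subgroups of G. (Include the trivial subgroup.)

14

Each element a generates a cyclic subgroup ⟨a⟩; distinct elements may generate the same one (a cyclic group of order d has φ(d) generators).
Cyclic subgroups by order — order 1: 1; order 2: 1; order 5: 6; order 10: 6.
Total: 14.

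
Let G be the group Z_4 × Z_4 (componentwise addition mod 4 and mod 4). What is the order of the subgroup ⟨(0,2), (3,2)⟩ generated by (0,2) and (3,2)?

8

|⟨(0,2)⟩| = 2 and |⟨(3,2)⟩| = 4, so |H| is a multiple of lcm(2, 4) = 4 and divides |G| = 16.
Closing under the operation: H = {(0,0), (0,2), (1,0), (1,2), (2,0), (2,2), (3,0), (3,2)}, so |H| = 8.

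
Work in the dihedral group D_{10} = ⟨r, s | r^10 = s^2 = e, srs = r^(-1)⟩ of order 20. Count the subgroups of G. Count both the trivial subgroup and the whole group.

22

|G| = 20, so by Lagrange every subgroup order divides 20. Divisors: 1, 2, 4, 5, 10, 20.
Subgroups by order — order 1: 1; order 2: 11; order 4: 5; order 5: 1; order 10: 3; order 20: 1.
Total: 1 + 11 + 5 + 1 + 3 + 1 = 22.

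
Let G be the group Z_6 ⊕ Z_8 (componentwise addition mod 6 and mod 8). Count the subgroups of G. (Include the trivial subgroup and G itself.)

22

|G| = 48, so by Lagrange every subgroup order divides 48. Divisors: 1, 2, 3, 4, 6, 8, 12, 16, 24, 48.
Subgroups by order — order 1: 1; order 2: 3; order 3: 1; order 4: 3; order 6: 3; order 8: 3; order 12: 3; order 16: 1; order 24: 3; order 48: 1.
Total: 1 + 3 + 1 + 3 + 3 + 3 + 3 + 1 + 3 + 1 = 22.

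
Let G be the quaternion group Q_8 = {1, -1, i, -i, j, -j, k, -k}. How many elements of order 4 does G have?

The elements of order 4 are: i, -i, j, -j, k, -k.
That's 6.

6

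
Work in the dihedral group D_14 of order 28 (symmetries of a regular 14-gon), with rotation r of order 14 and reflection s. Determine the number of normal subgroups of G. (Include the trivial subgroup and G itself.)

G has 28 subgroups. Checking conjugation-invariance by order — order 1: 1/1 normal; order 2: 1/15 normal; order 4: 0/7 normal; order 7: 1/1 normal; order 14: 3/3 normal; order 28: 1/1 normal.
Total normal subgroups: 7.

7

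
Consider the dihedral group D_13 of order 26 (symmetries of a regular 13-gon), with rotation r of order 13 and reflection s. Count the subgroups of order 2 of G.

|G| = 26 and 2 | 26, so subgroups of order 2 are possible by Lagrange.
The subgroups of order 2 are: {e, r^10s}; {e, r^11s}; {e, r^12s}; {e, r^2s}; … (13 in all).
So G has 13 subgroups of order 2.

13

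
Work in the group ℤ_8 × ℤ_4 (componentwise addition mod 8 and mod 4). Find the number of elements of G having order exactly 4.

12

An element (a,b) has order lcm(ord(a), ord(b)); count pairs with lcm equal to 4.
Enumerating gives 12 such elements.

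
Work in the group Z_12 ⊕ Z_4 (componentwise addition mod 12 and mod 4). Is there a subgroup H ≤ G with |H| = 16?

Yes

16 | 48. A subgroup of order 16 is {(0,0), (0,1), (0,2), (0,3), (3,0), (3,1), (3,2), (3,3), (6,0), (6,1), (6,2), (6,3), (9,0), (9,1), (9,2), (9,3)}.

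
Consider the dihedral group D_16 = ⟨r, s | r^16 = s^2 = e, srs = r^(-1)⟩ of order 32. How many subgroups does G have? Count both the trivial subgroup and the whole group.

36

|G| = 32, so by Lagrange every subgroup order divides 32. Divisors: 1, 2, 4, 8, 16, 32.
Subgroups by order — order 1: 1; order 2: 17; order 4: 9; order 8: 5; order 16: 3; order 32: 1.
Total: 1 + 17 + 9 + 5 + 3 + 1 = 36.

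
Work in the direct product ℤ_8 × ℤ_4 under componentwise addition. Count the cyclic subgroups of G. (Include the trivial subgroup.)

14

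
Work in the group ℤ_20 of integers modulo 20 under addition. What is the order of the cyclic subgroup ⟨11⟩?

20

In ℤ_20, the order of an element a is n/gcd(a, n).
gcd(11, 20) = 1, so |⟨11⟩| = 20/1 = 20.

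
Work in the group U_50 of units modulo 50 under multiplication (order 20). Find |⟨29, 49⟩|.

|⟨29⟩| = 10 and |⟨49⟩| = 2, so |H| is a multiple of lcm(10, 2) = 10 and divides |G| = 20.
Closing under the operation: H = {1, 9, 11, 19, 21, 29, 31, 39, 41, 49}, so |H| = 10.

10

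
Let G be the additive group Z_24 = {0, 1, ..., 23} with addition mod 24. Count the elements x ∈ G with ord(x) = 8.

In a cyclic group of order 24, the number of elements of order d (for d | 24) is φ(d).
φ(8) = 4.

4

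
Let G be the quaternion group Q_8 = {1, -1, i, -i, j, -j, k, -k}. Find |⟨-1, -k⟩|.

4

|⟨-1⟩| = 2 and |⟨-k⟩| = 4, so |H| is a multiple of lcm(2, 4) = 4 and divides |G| = 8.
Closing under the operation: H = {1, -1, k, -k}, so |H| = 4.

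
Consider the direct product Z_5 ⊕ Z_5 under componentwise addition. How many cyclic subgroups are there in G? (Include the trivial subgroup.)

7

Group the elements of G by the cyclic subgroup they generate; each cyclic subgroup of order d accounts for φ(d) elements.
Cyclic subgroups by order — order 1: 1; order 5: 6.
Total: 7.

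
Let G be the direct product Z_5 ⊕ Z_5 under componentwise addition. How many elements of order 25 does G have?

0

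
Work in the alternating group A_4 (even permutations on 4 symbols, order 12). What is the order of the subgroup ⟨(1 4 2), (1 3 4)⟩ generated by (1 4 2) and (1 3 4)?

12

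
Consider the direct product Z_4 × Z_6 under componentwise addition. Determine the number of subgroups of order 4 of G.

|G| = 24 and 4 | 24, so subgroups of order 4 are possible by Lagrange.
The subgroups of order 4 are: {(0,0), (0,3), (2,0), (2,3)}; {(0,0), (1,0), (2,0), (3,0)}; {(0,0), (1,3), (2,0), (3,3)}.
So G has 3 subgroups of order 4.

3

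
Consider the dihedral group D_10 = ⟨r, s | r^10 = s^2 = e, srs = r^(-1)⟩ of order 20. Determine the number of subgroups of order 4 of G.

|G| = 20 and 4 | 20, so subgroups of order 4 are possible by Lagrange.
The subgroups of order 4 are: {e, r^5, r^2s, r^7s}; {e, r^5, r^3s, r^8s}; {e, r^5, r^4s, r^9s}; {e, r^5, s, r^5s}; … (5 in all).
So G has 5 subgroups of order 4.

5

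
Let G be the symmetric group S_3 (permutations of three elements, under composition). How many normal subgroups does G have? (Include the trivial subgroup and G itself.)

3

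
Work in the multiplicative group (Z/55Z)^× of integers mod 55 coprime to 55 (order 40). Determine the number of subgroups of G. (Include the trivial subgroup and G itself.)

16

|G| = 40, so by Lagrange every subgroup order divides 40. Divisors: 1, 2, 4, 5, 8, 10, 20, 40.
Subgroups by order — order 1: 1; order 2: 3; order 4: 3; order 5: 1; order 8: 1; order 10: 3; order 20: 3; order 40: 1.
Total: 1 + 3 + 3 + 1 + 1 + 3 + 3 + 1 = 16.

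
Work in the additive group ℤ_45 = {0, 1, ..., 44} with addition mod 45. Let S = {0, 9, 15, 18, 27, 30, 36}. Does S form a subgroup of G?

|S| = 7 does not divide |G| = 45, so by Lagrange S is not a subgroup.

No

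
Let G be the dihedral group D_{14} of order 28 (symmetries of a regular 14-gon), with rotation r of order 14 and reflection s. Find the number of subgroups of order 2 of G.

|G| = 28 and 2 | 28, so subgroups of order 2 are possible by Lagrange.
The subgroups of order 2 are: {e, r^10s}; {e, r^11s}; {e, r^12s}; {e, r^13s}; … (15 in all).
So G has 15 subgroups of order 2.

15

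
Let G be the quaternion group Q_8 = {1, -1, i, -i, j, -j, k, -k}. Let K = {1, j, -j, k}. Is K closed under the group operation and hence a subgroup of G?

No

k ∈ K but its inverse -k ∉ K, so K is not a subgroup.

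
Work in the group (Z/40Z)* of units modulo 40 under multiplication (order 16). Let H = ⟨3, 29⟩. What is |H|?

|⟨3⟩| = 4 and |⟨29⟩| = 2, so |H| is a multiple of lcm(4, 2) = 4 and divides |G| = 16.
Closing under the operation: H = {1, 3, 7, 9, 21, 23, 27, 29}, so |H| = 8.

8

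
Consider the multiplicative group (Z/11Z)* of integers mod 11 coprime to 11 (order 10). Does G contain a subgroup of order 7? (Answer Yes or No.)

No

7 does not divide |G| = 10, so by Lagrange no subgroup of order 7 exists.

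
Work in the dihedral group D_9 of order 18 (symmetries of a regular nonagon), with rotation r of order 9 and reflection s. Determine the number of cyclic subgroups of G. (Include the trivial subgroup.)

12

A cyclic subgroup of order d is generated by each of its φ(d) elements of order d, so the cyclic subgroups of order d number (#elements of order d)/φ(d).
Cyclic subgroups by order — order 1: 1; order 2: 9; order 3: 1; order 9: 1.
Total: 12.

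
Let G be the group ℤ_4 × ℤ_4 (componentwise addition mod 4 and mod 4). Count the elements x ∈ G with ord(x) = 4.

12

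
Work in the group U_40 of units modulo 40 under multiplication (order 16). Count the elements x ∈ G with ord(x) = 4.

The elements of order 4 are: 3, 7, 13, 17, 23, 27, 33, 37.
That's 8.

8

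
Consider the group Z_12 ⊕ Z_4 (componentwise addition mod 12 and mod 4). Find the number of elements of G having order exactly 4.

An element (a,b) has order lcm(ord(a), ord(b)); count pairs with lcm equal to 4.
Enumerating gives 12 such elements.

12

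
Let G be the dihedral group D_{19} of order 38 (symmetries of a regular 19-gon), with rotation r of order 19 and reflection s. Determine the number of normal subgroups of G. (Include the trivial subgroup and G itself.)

G has 22 subgroups. Checking conjugation-invariance by order — order 1: 1/1 normal; order 2: 0/19 normal; order 19: 1/1 normal; order 38: 1/1 normal.
Total normal subgroups: 3.

3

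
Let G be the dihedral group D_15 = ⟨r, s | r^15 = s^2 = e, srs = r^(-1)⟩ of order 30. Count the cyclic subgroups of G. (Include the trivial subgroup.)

19

Group the elements of G by the cyclic subgroup they generate; each cyclic subgroup of order d accounts for φ(d) elements.
Cyclic subgroups by order — order 1: 1; order 2: 15; order 3: 1; order 5: 1; order 15: 1.
Total: 19.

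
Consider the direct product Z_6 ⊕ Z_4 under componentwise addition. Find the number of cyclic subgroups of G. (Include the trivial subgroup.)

Each element a generates a cyclic subgroup ⟨a⟩; distinct elements may generate the same one (a cyclic group of order d has φ(d) generators).
Cyclic subgroups by order — order 1: 1; order 2: 3; order 3: 1; order 4: 2; order 6: 3; order 12: 2.
Total: 12.

12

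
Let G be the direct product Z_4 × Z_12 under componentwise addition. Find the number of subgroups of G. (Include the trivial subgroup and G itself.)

|G| = 48, so by Lagrange every subgroup order divides 48. Divisors: 1, 2, 3, 4, 6, 8, 12, 16, 24, 48.
Subgroups by order — order 1: 1; order 2: 3; order 3: 1; order 4: 7; order 6: 3; order 8: 3; order 12: 7; order 16: 1; order 24: 3; order 48: 1.
Total: 1 + 3 + 1 + 7 + 3 + 3 + 7 + 1 + 3 + 1 = 30.

30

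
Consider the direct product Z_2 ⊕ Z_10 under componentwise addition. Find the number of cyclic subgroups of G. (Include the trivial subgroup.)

Each element a generates a cyclic subgroup ⟨a⟩; distinct elements may generate the same one (a cyclic group of order d has φ(d) generators).
Cyclic subgroups by order — order 1: 1; order 2: 3; order 5: 1; order 10: 3.
Total: 8.

8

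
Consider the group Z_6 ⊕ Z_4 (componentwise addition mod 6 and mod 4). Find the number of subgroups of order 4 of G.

|G| = 24 and 4 | 24, so subgroups of order 4 are possible by Lagrange.
The subgroups of order 4 are: {(0,0), (0,1), (0,2), (0,3)}; {(0,0), (0,2), (3,0), (3,2)}; {(0,0), (0,2), (3,1), (3,3)}.
So G has 3 subgroups of order 4.

3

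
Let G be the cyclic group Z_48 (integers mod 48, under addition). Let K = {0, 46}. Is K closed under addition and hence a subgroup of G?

46 ∈ K but its inverse 2 ∉ K, so K is not a subgroup.

No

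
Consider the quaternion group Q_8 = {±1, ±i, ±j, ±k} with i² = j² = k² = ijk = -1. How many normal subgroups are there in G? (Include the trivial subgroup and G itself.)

G has 6 subgroups. Checking conjugation-invariance by order — order 1: 1/1 normal; order 2: 1/1 normal; order 4: 3/3 normal; order 8: 1/1 normal.
Total normal subgroups: 6.

6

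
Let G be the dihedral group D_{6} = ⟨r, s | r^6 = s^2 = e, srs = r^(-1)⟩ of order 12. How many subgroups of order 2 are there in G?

|G| = 12 and 2 | 12, so subgroups of order 2 are possible by Lagrange.
The subgroups of order 2 are: {e, r^2s}; {e, r^3}; {e, r^3s}; {e, r^4s}; … (7 in all).
So G has 7 subgroups of order 2.

7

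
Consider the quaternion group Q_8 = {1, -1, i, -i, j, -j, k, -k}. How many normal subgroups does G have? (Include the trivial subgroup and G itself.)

6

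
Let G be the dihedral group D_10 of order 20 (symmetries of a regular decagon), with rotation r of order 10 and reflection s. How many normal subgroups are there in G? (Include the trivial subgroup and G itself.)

7

G has 22 subgroups. Checking conjugation-invariance by order — order 1: 1/1 normal; order 2: 1/11 normal; order 4: 0/5 normal; order 5: 1/1 normal; order 10: 3/3 normal; order 20: 1/1 normal.
Total normal subgroups: 7.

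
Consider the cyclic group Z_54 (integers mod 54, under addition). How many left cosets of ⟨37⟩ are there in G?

|⟨37⟩| = 54 and |G| = 54.
By Lagrange, [G : H] = |G|/|H| = 54/54 = 1.

1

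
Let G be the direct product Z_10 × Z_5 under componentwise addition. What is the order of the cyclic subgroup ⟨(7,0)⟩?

10

The order of (7,0) in Z_10 × Z_5 is lcm(ord(7) in Z_10, ord(0) in Z_5).
ord(7) = 10 and ord(0) = 1, so |⟨(7,0)⟩| = lcm(10, 1) = 10.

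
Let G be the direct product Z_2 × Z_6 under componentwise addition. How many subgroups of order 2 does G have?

|G| = 12 and 2 | 12, so subgroups of order 2 are possible by Lagrange.
The subgroups of order 2 are: {(0,0), (0,3)}; {(0,0), (1,0)}; {(0,0), (1,3)}.
So G has 3 subgroups of order 2.

3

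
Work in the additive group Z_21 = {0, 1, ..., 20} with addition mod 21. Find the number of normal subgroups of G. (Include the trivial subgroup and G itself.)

4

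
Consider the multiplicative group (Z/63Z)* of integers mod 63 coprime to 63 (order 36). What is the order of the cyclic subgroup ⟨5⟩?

6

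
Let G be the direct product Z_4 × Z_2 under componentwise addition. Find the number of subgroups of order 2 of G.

3

|G| = 8 and 2 | 8, so subgroups of order 2 are possible by Lagrange.
The subgroups of order 2 are: {(0,0), (0,1)}; {(0,0), (2,0)}; {(0,0), (2,1)}.
So G has 3 subgroups of order 2.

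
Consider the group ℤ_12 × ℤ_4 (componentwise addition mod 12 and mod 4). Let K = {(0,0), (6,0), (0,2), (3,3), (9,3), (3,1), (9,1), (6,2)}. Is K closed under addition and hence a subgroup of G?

|K| = 8 divides |G| = 48, consistent with Lagrange.
K contains the identity, every element's inverse is in K, and K is closed under +: it is a subgroup.

Yes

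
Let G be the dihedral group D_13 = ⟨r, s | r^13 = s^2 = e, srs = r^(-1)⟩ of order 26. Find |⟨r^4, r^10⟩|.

|⟨r^4⟩| = 13 and |⟨r^10⟩| = 13, so |H| is a multiple of lcm(13, 13) = 13 and divides |G| = 26.
Closing under the operation: H = {e, r, r^2, r^3, r^4, r^5, r^6, r^7, r^8, r^9, r^10, r^11, r^12}, so |H| = 13.

13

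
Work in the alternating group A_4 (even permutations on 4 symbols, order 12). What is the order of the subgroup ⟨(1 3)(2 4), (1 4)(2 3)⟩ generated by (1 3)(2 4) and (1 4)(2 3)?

4

|⟨(1 3)(2 4)⟩| = 2 and |⟨(1 4)(2 3)⟩| = 2, so |H| is a multiple of lcm(2, 2) = 2 and divides |G| = 12.
Closing under the operation: H = {e, (1 2)(3 4), (1 3)(2 4), (1 4)(2 3)}, so |H| = 4.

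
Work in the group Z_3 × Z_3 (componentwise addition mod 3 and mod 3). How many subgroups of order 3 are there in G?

4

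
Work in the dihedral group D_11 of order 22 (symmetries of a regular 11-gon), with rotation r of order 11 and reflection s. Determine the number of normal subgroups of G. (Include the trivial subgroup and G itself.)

G has 14 subgroups. Checking conjugation-invariance by order — order 1: 1/1 normal; order 2: 0/11 normal; order 11: 1/1 normal; order 22: 1/1 normal.
Total normal subgroups: 3.

3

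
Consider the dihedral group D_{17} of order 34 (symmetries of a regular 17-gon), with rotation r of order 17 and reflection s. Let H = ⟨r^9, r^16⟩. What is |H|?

17

|⟨r^9⟩| = 17 and |⟨r^16⟩| = 17, so |H| is a multiple of lcm(17, 17) = 17 and divides |G| = 34.
Closing under the operation: H = {e, r, r^2, r^3, r^4, r^5, r^6, r^7, r^8, r^9, r^10, r^11, r^12, r^13, r^14, r^15, r^16}, so |H| = 17.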